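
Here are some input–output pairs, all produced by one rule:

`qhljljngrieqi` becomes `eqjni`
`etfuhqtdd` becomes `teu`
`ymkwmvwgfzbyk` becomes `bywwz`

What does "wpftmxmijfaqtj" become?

The pattern: move the last 3 characters to the front (rotate right by 3), then keep one character in every 3, starting at position 1 (positions 1st, 4th, 7th, ...).
On "wpftmxmijfaqtj": the first step gives "qtjwpftmxmijfa", and the second then gives "qwtmf".
(Check on "ymkwmvwgfzbyk": → "bykymkwmvwgfz" → "bywwz" ✓)

qwtmf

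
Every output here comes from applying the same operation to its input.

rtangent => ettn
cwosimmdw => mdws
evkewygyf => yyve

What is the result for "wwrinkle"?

kewi

In each case the input is transformed by: keep every other character starting from the second (positions 2nd, 4th, 6th, ...), then move the last 2 characters to the front (rotate right by 2).
"wwrinkle" → "wike" → "kewi".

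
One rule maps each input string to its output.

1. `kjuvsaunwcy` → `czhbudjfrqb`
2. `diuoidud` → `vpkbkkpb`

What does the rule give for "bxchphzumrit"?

The transformation: shift every letter 7 places forward in the alphabet (wrapping around), then move the first 3 characters to the end (rotate left by 3).
Starting from "bxchphzumrit": after the first operation, "iejowogbtypa"; after the second, "owogbtypaiej".

owogbtypaiej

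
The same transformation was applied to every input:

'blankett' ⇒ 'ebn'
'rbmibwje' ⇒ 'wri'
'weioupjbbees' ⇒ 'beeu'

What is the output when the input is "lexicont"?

The rule is to swap the front and back halves of the string, then keep one character in every 3, starting at position 2 (positions 2nd, 5th, 8th, ...).
On "lexicont" that produces "oli".

oli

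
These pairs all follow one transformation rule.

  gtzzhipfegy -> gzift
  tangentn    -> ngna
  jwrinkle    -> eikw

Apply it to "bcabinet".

tbnc

What's happening: keep every other character starting from the second (positions 2nd, 4th, 6th, ...), then swap the first and last characters.
Applying both steps to "bcabinet": "cbnt", then "tbnc".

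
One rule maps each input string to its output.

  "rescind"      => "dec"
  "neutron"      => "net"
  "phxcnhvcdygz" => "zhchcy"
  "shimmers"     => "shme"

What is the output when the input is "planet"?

Rule — move the last 2 characters to the front (rotate right by 2), then keep every other character starting from the second (positions 2nd, 4th, 6th, ...).
For "planet" the result is "tln".

tln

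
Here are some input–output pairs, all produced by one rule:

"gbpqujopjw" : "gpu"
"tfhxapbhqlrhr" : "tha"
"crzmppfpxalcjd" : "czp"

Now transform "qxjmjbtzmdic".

qjj

The pattern: keep every other character starting from the first (positions 1st, 3rd, 5th, ...), then keep only the first 3 characters.
Starting from "qxjmjbtzmdic": after the first operation, "qjjtmi"; after the second, "qjj".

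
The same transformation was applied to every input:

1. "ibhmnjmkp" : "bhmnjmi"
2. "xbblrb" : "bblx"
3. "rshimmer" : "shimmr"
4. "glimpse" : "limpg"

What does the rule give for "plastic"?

The pattern: delete the last 2 characters, then move the first character to the end.
For "plastic", step one produces "plast"; step two turns that into "lastp".

lastp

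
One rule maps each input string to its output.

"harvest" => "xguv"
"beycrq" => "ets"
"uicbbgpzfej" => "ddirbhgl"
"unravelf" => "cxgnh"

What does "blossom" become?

In each case the input is transformed by: shift every letter 2 places forward in the alphabet (wrapping around), then delete the first 3 characters.
For "blossom", step one produces "dnquuqo"; step two turns that into "uuqo".

uuqo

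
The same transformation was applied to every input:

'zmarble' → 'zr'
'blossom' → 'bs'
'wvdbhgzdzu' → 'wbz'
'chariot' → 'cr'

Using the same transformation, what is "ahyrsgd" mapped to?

Looking at the pairs, the operation is to move the last 2 characters to the front (rotate right by 2), then keep one character in every 3, starting at position 3 (positions 3rd, 6th, 9th, ...).
Starting from "ahyrsgd": after the first operation, "gdahyrs"; after the second, "ar".

ar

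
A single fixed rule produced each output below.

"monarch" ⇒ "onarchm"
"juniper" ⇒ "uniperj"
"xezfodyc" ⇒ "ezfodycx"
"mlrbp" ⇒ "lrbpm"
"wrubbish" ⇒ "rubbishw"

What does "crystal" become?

rystalc

Rule — move the first character to the end.
"crystal" → "rystalc".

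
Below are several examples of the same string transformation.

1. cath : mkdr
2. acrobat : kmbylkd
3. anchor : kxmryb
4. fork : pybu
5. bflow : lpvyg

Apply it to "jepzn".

The pattern: shift every letter 10 places forward in the alphabet (wrapping around).
So "jepzn" becomes "tozjx".

tozjx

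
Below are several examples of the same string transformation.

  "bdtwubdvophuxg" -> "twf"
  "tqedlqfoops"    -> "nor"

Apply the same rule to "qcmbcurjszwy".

The transformation: shift every letter 1 place backward in the alphabet (wrapping around), then keep only the last 3 characters.
Working it through for "qcmbcurjszwy": intermediate "pblabtqiryvx", final "yvx".

yvx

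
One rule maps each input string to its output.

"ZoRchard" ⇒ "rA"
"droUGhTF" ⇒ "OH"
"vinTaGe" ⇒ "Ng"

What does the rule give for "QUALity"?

Each output is the input with this applied: flip the case of every letter, then keep one character in every 3, starting at position 3 (positions 3rd, 6th, 9th, ...).
Starting from "QUALity": after the first operation, "qualITY"; after the second, "aT".

aT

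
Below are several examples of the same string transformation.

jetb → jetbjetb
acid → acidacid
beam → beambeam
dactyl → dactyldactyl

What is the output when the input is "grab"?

Looking at the pairs, the operation is to write the whole string twice.
Doing the same to "grab": "grabgrab".

grabgrab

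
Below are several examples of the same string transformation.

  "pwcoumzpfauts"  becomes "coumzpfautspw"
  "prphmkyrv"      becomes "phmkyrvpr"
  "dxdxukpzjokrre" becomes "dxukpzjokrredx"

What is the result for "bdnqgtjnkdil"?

In each case the input is transformed by: move the first 2 characters to the end (rotate left by 2).
"bdnqgtjnkdil" → "nqgtjnkdilbd".

nqgtjnkdilbd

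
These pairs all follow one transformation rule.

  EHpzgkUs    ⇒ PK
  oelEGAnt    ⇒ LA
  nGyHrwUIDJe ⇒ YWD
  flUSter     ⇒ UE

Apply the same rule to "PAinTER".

The rule is to keep one character in every 3, starting at position 3 (positions 3rd, 6th, 9th, ...), then convert every letter to uppercase.
Starting from "PAinTER": after the first operation, "iE"; after the second, "IE".

IE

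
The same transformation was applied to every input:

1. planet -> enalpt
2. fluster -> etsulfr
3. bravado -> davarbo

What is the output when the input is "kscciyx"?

The pattern: reverse the string, then move the first character to the end.
"kscciyx" → "xyiccsk" → "yiccskx".

yiccskx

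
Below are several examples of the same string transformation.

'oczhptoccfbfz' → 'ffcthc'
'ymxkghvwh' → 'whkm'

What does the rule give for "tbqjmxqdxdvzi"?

In each case the input is transformed by: keep every other character starting from the second (positions 2nd, 4th, 6th, ...), then reverse the string.
Applying both steps to "tbqjmxqdxdvzi": "bjxddz", then "zddxjb".

zddxjb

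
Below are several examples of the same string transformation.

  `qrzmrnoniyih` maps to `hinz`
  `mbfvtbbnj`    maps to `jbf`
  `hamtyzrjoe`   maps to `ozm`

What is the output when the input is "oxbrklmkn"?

Looking at the pairs, the operation is to keep one character in every 3, starting at position 3 (positions 3rd, 6th, 9th, ...), then reverse the string.
For "oxbrklmkn", step one produces "bln"; step two turns that into "nlb".

nlb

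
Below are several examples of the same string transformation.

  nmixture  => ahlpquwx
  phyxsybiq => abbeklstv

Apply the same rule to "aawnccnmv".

ddffpqqyz

Each output is the input with this applied: shift every letter 3 places forward in the alphabet (wrapping around), then sort the characters into alphabetical order.
Doing the same to "aawnccnmv": "ddffpqqyz".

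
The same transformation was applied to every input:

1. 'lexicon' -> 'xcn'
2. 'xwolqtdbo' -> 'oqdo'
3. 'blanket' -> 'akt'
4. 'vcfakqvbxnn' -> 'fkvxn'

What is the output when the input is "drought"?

ogt

The pattern: move the first character to the end, then keep every other character starting from the second (positions 2nd, 4th, 6th, ...).
Starting from "drought": after the first operation, "roughtd"; after the second, "ogt".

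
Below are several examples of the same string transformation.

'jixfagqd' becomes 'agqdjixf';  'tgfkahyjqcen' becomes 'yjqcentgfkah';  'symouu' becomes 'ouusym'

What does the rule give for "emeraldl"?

Looking at the pairs, the operation is to swap the front and back halves of the string.
Doing the same to "emeraldl": "aldlemer".

aldlemer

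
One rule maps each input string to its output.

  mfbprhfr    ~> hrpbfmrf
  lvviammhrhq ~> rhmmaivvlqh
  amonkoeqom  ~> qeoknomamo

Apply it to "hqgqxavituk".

The transformation: reverse the string, then move the first 2 characters to the end (rotate left by 2).
"hqgqxavituk" → "kutivaxqgqh" → "tivaxqgqhku".

tivaxqgqhku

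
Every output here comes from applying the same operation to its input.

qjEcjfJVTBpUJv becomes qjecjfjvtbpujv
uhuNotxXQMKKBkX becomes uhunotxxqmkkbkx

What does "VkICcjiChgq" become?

Each output is the input with this applied: convert every letter to lowercase.
"VkICcjiChgq" → "vkiccjichgq".

vkiccjichgq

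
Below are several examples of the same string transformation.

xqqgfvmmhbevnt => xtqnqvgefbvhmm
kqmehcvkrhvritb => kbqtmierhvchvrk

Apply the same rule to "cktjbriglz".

czkltgjibr

Looking at the pairs, the operation is to take characters alternately from the front and the back (1st, last, 2nd, 2nd-last, ...).
Applying that to "cktjbriglz" gives "czkltgjibr".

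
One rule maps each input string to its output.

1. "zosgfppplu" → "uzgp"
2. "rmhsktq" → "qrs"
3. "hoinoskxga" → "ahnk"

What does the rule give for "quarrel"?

lqr

Each output is the input with this applied: keep one character in every 3, starting at position 1 (positions 1st, 4th, 7th, ...), then move the last character to the front.
On "quarrel": the first step gives "qrl", and the second then gives "lqr".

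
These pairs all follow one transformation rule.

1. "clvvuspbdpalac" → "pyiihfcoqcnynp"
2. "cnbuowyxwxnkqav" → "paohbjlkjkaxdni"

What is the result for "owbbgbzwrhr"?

bjootomjeue

The transformation: shift every letter 13 places forward in the alphabet (wrapping around) — i.e. ROT13.
"owbbgbzwrhr" → "bjootomjeue".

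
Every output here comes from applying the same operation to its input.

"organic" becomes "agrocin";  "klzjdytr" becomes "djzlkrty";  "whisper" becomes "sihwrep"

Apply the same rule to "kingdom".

Looking at the pairs, the operation is to move the last 3 characters to the front (rotate right by 3), then reverse the string.
"kingdom" → "domking" → "gnikmod".

gnikmod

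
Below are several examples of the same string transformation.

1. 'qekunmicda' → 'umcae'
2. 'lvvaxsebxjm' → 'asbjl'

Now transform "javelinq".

The transformation: move the first 2 characters to the end (rotate left by 2), then keep every other character starting from the second (positions 2nd, 4th, 6th, ...).
So "javelinq" becomes "eiqa".
(Check on "lvvaxsebxjm": → "vaxsebxjmlv" → "asbjl" ✓)

eiqa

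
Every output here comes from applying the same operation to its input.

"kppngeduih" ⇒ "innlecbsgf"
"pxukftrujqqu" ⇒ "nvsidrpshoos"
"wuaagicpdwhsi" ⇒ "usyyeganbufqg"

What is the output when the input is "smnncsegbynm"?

qkllaqcezwlk

What's happening: shift every letter 2 places backward in the alphabet (wrapping around).
Doing the same to "smnncsegbynm": "qkllaqcezwlk".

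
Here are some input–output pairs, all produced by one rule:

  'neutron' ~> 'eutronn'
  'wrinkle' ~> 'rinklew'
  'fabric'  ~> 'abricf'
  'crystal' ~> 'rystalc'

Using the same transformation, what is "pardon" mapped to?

ardonp

The transformation: move the first character to the end.
For "pardon" the result is "ardonp".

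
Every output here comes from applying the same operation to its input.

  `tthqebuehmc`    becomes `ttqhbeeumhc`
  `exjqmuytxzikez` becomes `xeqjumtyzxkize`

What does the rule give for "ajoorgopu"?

jaoogrpou

The rule is to swap each adjacent pair of characters (1↔2, 3↔4, ...).
Applying that to "ajoorgopu" gives "jaoogrpou".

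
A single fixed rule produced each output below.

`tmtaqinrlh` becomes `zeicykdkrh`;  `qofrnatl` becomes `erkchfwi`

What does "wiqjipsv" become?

zgjmnzha

In each case the input is transformed by: shift every letter 9 places backward in the alphabet (wrapping around), then swap the front and back halves of the string.
"wiqjipsv" → "zgjmnzha".
(Check on "qofrnatl": → "hfwierkc" → "erkchfwi" ✓)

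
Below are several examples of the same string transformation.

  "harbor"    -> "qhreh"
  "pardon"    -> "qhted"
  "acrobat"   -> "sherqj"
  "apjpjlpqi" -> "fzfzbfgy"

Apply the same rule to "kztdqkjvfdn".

The pattern: shift every letter 10 places backward in the alphabet (wrapping around), then delete the first character.
Working it through for "kztdqkjvfdn": intermediate "apjtgazlvtd", final "pjtgazlvtd".

pjtgazlvtd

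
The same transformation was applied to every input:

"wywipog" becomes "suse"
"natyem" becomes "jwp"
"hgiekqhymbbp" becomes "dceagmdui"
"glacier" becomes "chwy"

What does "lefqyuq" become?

habm

Each output is the input with this applied: delete the last 3 characters, then shift every letter 4 places backward in the alphabet (wrapping around).
For "lefqyuq", step one produces "lefq"; step two turns that into "habm".
(Check on "natyem": → "nat" → "jwp" ✓)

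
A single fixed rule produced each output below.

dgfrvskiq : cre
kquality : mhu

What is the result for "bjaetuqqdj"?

fpm

The rule is to shift every letter 4 places backward in the alphabet (wrapping around), then keep one character in every 3, starting at position 2 (positions 2nd, 5th, 8th, ...).
Applying both steps to "bjaetuqqdj": "xfwapqmmzf", then "fpm".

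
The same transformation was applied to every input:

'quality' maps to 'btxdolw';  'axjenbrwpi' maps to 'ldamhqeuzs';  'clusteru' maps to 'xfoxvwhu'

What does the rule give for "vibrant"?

Looking at the pairs, the operation is to shift every letter 3 places forward in the alphabet (wrapping around), then move the last character to the front.
Doing the same to "vibrant": "wyleudq".

wyleudq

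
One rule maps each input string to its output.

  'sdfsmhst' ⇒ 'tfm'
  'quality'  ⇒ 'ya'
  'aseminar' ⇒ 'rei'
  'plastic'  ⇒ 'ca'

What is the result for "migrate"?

What's happening: take characters alternately from the front and the back (1st, last, 2nd, 2nd-last, ...), then keep one character in every 3, starting at position 2 (positions 2nd, 5th, 8th, ...).
For "migrate", step one produces "meitgar"; step two turns that into "eg".
(Check on "sdfsmhst": → "stdsfhsm" → "tfm" ✓)

eg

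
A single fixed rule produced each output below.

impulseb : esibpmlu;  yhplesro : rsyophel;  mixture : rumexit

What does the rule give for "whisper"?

epwrihs

Rule — move the last 3 characters to the front (rotate right by 3), then swap each adjacent pair of characters (1↔2, 3↔4, ...).
Starting from "whisper": after the first operation, "perwhis"; after the second, "epwrihs".
(Check on "impulseb": → "sebimpul" → "esibpmlu" ✓)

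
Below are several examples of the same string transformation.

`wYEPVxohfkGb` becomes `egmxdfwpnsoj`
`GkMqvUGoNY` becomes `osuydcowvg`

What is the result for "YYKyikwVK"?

ggsgqseds

Looking at the pairs, the operation is to shift every letter 8 places forward in the alphabet (wrapping around), then convert every letter to lowercase.
Applying both steps to "YYKyikwVK": "GGSgqseDS", then "ggsgqseds".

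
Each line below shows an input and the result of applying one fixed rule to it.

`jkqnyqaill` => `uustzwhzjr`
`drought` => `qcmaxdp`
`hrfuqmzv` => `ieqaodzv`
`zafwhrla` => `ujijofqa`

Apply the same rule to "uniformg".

The rule is to move the last 2 characters to the front (rotate right by 2), then shift every letter 9 places forward in the alphabet (wrapping around).
"uniformg" → "mgunifor" → "vpdwroxa".

vpdwroxa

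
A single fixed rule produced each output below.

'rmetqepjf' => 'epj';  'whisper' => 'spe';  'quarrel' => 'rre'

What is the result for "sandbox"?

dbo

Each output is the input with this applied: move the last character to the front, then keep only the last 3 characters.
Working it through for "sandbox": intermediate "xsandbo", final "dbo".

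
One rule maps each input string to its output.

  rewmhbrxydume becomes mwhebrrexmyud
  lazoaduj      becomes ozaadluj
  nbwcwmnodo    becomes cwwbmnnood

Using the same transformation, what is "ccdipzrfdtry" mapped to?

idpczcryfrdt

The transformation: move the first 3 characters to the end (rotate left by 3), then take characters alternately from the front and the back (1st, last, 2nd, 2nd-last, ...).
"ccdipzrfdtry" → "ipzrfdtryccd" → "idpczcryfrdt".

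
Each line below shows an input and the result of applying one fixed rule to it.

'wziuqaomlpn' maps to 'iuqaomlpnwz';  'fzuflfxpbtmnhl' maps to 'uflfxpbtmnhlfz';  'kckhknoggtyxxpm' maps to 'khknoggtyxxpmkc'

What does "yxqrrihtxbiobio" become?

The pattern: move the first 2 characters to the end (rotate left by 2).
Doing the same to "yxqrrihtxbiobio": "qrrihtxbiobioyx".

qrrihtxbiobioyx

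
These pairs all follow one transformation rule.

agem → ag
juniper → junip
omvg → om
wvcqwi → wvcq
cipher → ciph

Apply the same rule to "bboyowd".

bboyo

What's happening: delete the last 2 characters.
For "bboyowd" the result is "bboyo".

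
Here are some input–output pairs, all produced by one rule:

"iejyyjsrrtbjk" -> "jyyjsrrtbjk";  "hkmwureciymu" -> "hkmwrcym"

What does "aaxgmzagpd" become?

The transformation: remove every vowel.
So "aaxgmzagpd" becomes "xgmzgpd".

xgmzgpd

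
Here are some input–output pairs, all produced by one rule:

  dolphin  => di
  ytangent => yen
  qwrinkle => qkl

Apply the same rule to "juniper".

Looking at the pairs, the operation is to swap each adjacent pair of characters (1↔2, 3↔4, ...), then keep one character in every 3, starting at position 2 (positions 2nd, 5th, 8th, ...).
"juniper" → "je".
(Check on "dolphin": → "odplihn" → "di" ✓)

je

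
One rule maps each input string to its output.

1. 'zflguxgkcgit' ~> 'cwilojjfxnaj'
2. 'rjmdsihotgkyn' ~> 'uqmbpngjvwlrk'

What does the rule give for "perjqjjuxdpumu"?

sxhpuxmstgmamx

Rule — shift every letter 3 places forward in the alphabet (wrapping around), then take characters alternately from the front and the back (1st, last, 2nd, 2nd-last, ...).
On "perjqjjuxdpumu": the first step gives "shumtmmxagsxpx", and the second then gives "sxhpuxmstgmamx".
(Check on "zflguxgkcgit": → "ciojxajnfjlw" → "cwilojjfxnaj" ✓)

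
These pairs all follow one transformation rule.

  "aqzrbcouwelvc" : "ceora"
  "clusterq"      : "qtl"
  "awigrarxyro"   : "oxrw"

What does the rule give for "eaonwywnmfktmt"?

tknwa

Rule — reverse the string, then keep one character in every 3, starting at position 1 (positions 1st, 4th, 7th, ...).
For "eaonwywnmfktmt", step one produces "tmtkfmnwywnoae"; step two turns that into "tknwa".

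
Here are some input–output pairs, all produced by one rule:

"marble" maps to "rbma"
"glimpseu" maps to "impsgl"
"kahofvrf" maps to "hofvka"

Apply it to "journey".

The transformation: delete the last 2 characters, then move the first 2 characters to the end (rotate left by 2).
On "journey": the first step gives "journ", and the second then gives "urnjo".

urnjo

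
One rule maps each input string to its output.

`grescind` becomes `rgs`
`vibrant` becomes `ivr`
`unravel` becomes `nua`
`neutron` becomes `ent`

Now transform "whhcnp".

Each output is the input with this applied: swap each adjacent pair of characters (1↔2, 3↔4, ...), then keep only the first 3 characters.
On "whhcnp": the first step gives "hwchpn", and the second then gives "hwc".

hwc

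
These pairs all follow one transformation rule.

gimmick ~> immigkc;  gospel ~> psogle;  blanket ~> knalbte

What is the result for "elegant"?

The rule is to reverse the string, then move the first 2 characters to the end (rotate left by 2).
Applying both steps to "elegant": "tnagele", then "ageletn".
(Check on "blanket": → "teknalb" → "knalbte" ✓)

ageletn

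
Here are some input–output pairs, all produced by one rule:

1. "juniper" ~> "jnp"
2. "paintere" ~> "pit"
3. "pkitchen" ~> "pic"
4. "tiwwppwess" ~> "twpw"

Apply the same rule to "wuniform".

Rule — keep every other character starting from the first (positions 1st, 3rd, 5th, ...), then delete the last character.
Applying both steps to "wuniform": "wnfr", then "wnf".

wnf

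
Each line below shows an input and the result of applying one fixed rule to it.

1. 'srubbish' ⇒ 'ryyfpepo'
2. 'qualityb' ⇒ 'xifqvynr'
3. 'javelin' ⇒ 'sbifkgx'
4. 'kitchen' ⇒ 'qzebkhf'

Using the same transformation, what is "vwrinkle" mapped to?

Rule — move the first 2 characters to the end (rotate left by 2), then shift every letter 3 places backward in the alphabet (wrapping around).
Applying both steps to "vwrinkle": "rinklevw", then "ofkhibst".

ofkhibst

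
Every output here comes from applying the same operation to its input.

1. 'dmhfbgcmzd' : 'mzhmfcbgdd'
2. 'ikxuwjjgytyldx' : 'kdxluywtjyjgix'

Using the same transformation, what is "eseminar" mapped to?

saenmier

Each output is the input with this applied: take characters alternately from the front and the back (1st, last, 2nd, 2nd-last, ...), then move the first 2 characters to the end (rotate left by 2).
On "eseminar": the first step gives "ersaenmi", and the second then gives "saenmier".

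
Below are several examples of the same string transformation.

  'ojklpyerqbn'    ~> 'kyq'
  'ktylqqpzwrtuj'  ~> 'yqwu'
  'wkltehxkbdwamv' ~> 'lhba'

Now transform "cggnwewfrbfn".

The pattern: keep one character in every 3, starting at position 3 (positions 3rd, 6th, 9th, ...).
Applying that to "cggnwewfrbfn" gives "gern".

gern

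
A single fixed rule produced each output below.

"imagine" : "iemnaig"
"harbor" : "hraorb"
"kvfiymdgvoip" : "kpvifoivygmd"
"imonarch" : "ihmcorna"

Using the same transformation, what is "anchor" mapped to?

arnoch

Rule — take characters alternately from the front and the back (1st, last, 2nd, 2nd-last, ...).
"anchor" → "arnoch".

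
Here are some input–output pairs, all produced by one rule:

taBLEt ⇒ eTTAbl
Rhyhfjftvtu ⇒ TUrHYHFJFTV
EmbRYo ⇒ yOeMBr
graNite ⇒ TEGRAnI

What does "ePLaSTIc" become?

iCEplAst

The transformation: flip the case of every letter, then move the last 2 characters to the front (rotate right by 2).
Starting from "ePLaSTIc": after the first operation, "EplAstiC"; after the second, "iCEplAst".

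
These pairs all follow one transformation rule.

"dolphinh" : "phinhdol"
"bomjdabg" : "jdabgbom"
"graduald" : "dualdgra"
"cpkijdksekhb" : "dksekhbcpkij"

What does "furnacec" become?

nacecfur

In each case the input is transformed by: swap the front and back halves of the string, then move the last character to the front.
So "furnacec" becomes "nacecfur".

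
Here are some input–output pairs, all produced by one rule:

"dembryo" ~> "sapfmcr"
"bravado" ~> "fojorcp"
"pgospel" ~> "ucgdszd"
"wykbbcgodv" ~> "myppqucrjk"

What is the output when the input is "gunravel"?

In each case the input is transformed by: shift every letter 12 places backward in the alphabet (wrapping around), then move the first character to the end.
Applying both steps to "gunravel": "uibfojsz", then "ibfojszu".

ibfojszu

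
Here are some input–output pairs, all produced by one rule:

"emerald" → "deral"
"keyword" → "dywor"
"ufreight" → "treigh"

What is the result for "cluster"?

ruste

Each output is the input with this applied: delete the first 2 characters, then move the last character to the front.
Starting from "cluster": after the first operation, "uster"; after the second, "ruste".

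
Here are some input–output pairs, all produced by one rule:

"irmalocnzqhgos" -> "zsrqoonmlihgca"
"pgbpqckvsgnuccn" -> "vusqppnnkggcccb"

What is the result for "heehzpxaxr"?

zxxrphheea

The pattern: sort the characters into reverse alphabetical order.
Applying that to "heehzpxaxr" gives "zxxrphheea".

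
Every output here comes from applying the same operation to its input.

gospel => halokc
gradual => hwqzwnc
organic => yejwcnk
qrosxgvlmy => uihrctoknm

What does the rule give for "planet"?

pajwhl

The pattern: reverse the string, then shift every letter 4 places backward in the alphabet (wrapping around).
Starting from "planet": after the first operation, "tenalp"; after the second, "pajwhl".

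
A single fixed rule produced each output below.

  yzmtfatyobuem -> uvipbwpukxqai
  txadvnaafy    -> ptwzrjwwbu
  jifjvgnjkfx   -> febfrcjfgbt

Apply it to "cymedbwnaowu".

Rule — shift every letter 4 places backward in the alphabet (wrapping around).
So "cymedbwnaowu" becomes "yuiazxsjwksq".

yuiazxsjwksq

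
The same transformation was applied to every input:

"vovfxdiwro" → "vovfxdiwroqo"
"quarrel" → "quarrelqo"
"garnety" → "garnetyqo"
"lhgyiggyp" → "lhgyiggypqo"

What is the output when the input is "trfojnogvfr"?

trfojnogvfrqo

The transformation: append "qo".
So "trfojnogvfr" becomes "trfojnogvfrqo".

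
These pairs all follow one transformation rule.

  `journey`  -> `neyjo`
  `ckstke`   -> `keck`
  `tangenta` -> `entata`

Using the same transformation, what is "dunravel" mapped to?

aveldu

Rule — move the first 2 characters to the end (rotate left by 2), then delete the first 2 characters.
Working it through for "dunravel": intermediate "nraveldu", final "aveldu".
(Check on "ckstke": → "stkeck" → "keck" ✓)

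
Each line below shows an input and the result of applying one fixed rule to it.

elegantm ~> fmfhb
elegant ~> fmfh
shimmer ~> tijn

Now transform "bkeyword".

clfzx

The transformation: delete the last 3 characters, then shift every letter 1 place forward in the alphabet (wrapping around).
For "bkeyword", step one produces "bkeyw"; step two turns that into "clfzx".
(Check on "elegantm": → "elega" → "fmfhb" ✓)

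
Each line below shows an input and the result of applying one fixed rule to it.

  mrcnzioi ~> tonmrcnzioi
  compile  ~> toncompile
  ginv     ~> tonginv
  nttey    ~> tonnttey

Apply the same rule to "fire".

tonfire

The transformation: prepend "ton".
Applying that to "fire" gives "tonfire".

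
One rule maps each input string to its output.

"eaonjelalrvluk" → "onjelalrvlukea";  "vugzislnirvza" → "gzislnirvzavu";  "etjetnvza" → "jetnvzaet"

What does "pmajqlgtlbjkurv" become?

Looking at the pairs, the operation is to move the first 2 characters to the end (rotate left by 2).
On "pmajqlgtlbjkurv" that produces "ajqlgtlbjkurvpm".

ajqlgtlbjkurvpm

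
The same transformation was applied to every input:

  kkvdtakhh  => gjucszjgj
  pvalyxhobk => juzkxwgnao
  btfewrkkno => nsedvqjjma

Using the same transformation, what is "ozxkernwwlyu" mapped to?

In each case the input is transformed by: shift every letter 1 place backward in the alphabet (wrapping around), then swap the first and last characters.
For "ozxkernwwlyu", step one produces "nywjdqmvvkxt"; step two turns that into "tywjdqmvvkxn".

tywjdqmvvkxn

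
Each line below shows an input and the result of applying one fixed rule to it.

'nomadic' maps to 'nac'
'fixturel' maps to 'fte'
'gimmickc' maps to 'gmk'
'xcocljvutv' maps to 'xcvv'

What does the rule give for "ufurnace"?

Looking at the pairs, the operation is to keep one character in every 3, starting at position 1 (positions 1st, 4th, 7th, ...).
Applying that to "ufurnace" gives "urc".

urc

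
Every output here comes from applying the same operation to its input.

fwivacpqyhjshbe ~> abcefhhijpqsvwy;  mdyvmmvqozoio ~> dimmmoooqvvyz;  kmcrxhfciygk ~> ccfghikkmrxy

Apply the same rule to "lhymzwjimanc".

achijlmmnwyz

What's happening: sort the characters into alphabetical order.
Doing the same to "lhymzwjimanc": "achijlmmnwyz".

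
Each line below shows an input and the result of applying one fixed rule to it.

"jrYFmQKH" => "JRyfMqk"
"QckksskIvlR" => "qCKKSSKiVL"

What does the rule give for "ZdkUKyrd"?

The transformation: flip the case of every letter, then delete the last character.
Starting from "ZdkUKyrd": after the first operation, "zDKukYRD"; after the second, "zDKukYR".

zDKukYR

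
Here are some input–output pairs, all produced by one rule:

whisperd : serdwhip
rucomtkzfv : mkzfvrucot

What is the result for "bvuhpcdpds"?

pdpdsbvuhc

Rule — swap the front and back halves of the string, then swap the first and last characters.
Applying both steps to "bvuhpcdpds": "cdpdsbvuhp", then "pdpdsbvuhc".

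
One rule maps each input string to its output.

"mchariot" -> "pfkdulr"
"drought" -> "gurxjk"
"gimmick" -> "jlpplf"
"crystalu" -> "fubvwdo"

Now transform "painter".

sdlqwh

Looking at the pairs, the operation is to delete the last character, then shift every letter 3 places forward in the alphabet (wrapping around).
"painter" → "painte" → "sdlqwh".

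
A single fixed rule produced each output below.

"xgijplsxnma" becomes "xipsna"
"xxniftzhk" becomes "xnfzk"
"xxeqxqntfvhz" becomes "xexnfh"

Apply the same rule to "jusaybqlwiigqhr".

jsyqwiqr

The rule is to keep every other character starting from the first (positions 1st, 3rd, 5th, ...).
"jusaybqlwiigqhr" → "jsyqwiqr".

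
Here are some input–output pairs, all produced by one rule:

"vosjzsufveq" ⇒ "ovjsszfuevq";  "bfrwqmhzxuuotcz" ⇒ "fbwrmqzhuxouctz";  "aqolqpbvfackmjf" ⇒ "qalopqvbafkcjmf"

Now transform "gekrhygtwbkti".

The pattern: swap each adjacent pair of characters (1↔2, 3↔4, ...).
Doing the same to "gekrhygtwbkti": "egrkyhtgbwtki".

egrkyhtgbwtki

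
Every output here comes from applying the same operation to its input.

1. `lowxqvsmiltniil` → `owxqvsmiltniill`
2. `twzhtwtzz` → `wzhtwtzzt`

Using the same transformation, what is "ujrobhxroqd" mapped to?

jrobhxroqdu

The pattern: move the first character to the end.
Doing the same to "ujrobhxroqd": "jrobhxroqdu".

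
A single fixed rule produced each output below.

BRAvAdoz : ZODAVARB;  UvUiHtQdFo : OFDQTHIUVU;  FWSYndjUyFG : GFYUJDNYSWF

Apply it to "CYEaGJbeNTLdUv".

VUDLTNEBJGAEYC

What's happening: reverse the string, then convert every letter to uppercase.
On "CYEaGJbeNTLdUv": the first step gives "vUdLTNebJGaEYC", and the second then gives "VUDLTNEBJGAEYC".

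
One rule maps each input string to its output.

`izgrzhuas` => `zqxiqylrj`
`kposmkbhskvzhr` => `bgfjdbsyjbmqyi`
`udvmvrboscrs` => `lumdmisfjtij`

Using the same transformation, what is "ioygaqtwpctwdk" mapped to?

Each output is the input with this applied: shift every letter 9 places backward in the alphabet (wrapping around).
On "ioygaqtwpctwdk" that produces "zfpxrhkngtknub".

zfpxrhkngtknub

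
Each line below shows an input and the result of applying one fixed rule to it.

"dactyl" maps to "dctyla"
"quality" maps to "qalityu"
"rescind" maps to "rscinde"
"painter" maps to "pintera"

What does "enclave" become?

Rule — move the first character to the end, then swap the first and last characters.
Starting from "enclave": after the first operation, "nclavee"; after the second, "eclaven".

eclaven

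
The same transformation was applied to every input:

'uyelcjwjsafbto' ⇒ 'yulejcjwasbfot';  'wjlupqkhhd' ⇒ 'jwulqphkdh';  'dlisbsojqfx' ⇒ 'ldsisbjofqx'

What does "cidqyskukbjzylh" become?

icqdsyukbkzjlyh

Each output is the input with this applied: swap each adjacent pair of characters (1↔2, 3↔4, ...).
So "cidqyskukbjzylh" becomes "icqdsyukbkzjlyh".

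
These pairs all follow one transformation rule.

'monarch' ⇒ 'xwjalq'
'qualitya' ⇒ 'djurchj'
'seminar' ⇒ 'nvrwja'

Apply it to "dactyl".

The rule is to shift every letter 9 places forward in the alphabet (wrapping around), then delete the first character.
Starting from "dactyl": after the first operation, "mjlchu"; after the second, "jlchu".

jlchu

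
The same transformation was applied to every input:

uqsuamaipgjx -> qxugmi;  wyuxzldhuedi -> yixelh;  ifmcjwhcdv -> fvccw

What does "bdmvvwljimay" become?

dyvmwj

Each output is the input with this applied: keep every other character starting from the second (positions 2nd, 4th, 6th, ...), then take characters alternately from the front and the back (1st, last, 2nd, 2nd-last, ...).
"bdmvvwljimay" → "dvwjmy" → "dyvmwj".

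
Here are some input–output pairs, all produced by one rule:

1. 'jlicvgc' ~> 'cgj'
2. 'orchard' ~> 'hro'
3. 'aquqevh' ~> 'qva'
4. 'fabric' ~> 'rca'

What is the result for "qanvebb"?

Each output is the input with this applied: move the first 2 characters to the end (rotate left by 2), then keep every other character starting from the second (positions 2nd, 4th, 6th, ...).
For "qanvebb", step one produces "nvebbqa"; step two turns that into "vbq".

vbq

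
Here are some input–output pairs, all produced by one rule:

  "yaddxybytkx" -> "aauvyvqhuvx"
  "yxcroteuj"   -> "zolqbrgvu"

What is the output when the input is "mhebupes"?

byrmbpje

The pattern: move the first 2 characters to the end (rotate left by 2), then shift every letter 3 places backward in the alphabet (wrapping around).
"mhebupes" → "ebupesmh" → "byrmbpje".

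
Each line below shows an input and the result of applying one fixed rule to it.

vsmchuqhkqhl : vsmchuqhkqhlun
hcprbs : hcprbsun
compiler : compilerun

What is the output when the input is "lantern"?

The pattern: append "un".
On "lantern" that produces "lanternun".

lanternun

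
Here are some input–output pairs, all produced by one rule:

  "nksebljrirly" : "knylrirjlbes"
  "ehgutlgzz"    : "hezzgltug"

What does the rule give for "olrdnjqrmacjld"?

lodljcamrqjndr

Looking at the pairs, the operation is to move the first 2 characters to the end (rotate left by 2), then reverse the string.
So "olrdnjqrmacjld" becomes "lodljcamrqjndr".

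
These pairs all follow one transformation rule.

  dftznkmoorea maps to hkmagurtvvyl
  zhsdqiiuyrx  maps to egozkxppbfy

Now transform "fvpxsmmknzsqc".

jmcwezttrugzx

The transformation: move the last character to the front, then shift every letter 7 places forward in the alphabet (wrapping around).
Applying both steps to "fvpxsmmknzsqc": "cfvpxsmmknzsq", then "jmcwezttrugzx".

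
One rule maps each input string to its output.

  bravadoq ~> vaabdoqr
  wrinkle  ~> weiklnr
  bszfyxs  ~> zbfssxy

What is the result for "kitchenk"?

tcehikkn

The pattern: sort the characters into alphabetical order, then move the last character to the front.
Doing the same to "kitchenk": "tcehikkn".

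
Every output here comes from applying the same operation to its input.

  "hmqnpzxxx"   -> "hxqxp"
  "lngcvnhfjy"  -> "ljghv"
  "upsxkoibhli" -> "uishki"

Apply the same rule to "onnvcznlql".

The rule is to keep every other character starting from the first (positions 1st, 3rd, 5th, ...), then take characters alternately from the front and the back (1st, last, 2nd, 2nd-last, ...).
For "onnvcznlql", step one produces "oncnq"; step two turns that into "oqnnc".

oqnnc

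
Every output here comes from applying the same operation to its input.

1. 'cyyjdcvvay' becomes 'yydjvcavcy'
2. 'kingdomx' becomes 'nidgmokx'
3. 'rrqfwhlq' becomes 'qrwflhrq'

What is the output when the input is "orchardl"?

crahdrol

Each output is the input with this applied: move the first character to the end, then swap each adjacent pair of characters (1↔2, 3↔4, ...).
On "orchardl": the first step gives "rchardlo", and the second then gives "crahdrol".
(Check on "cyyjdcvvay": → "yyjdcvvayc" → "yydjvcavcy" ✓)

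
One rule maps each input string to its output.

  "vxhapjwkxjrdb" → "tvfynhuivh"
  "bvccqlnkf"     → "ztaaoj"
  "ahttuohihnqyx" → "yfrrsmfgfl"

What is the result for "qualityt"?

osyjg

Looking at the pairs, the operation is to shift every letter 2 places backward in the alphabet (wrapping around), then delete the last 3 characters.
"qualityt" → "osyjgrwr" → "osyjg".
(Check on "ahttuohihnqyx": → "yfrrsmfgflowv" → "yfrrsmfgfl" ✓)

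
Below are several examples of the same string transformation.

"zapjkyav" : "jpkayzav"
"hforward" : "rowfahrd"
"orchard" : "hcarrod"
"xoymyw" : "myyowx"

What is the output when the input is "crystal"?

sytracl

The pattern: move the first 3 characters to the end (rotate left by 3), then take characters alternately from the front and the back (1st, last, 2nd, 2nd-last, ...).
For "crystal", step one produces "stalcry"; step two turns that into "sytracl".
(Check on "orchard": → "hardorc" → "hcarrod" ✓)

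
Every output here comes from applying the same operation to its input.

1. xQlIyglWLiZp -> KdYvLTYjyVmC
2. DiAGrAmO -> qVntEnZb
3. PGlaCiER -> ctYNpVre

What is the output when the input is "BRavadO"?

oeNINQb

The pattern: flip the case of every letter, then shift every letter 13 places forward in the alphabet (wrapping around) — i.e. ROT13.
"BRavadO" → "brAVADo" → "oeNINQb".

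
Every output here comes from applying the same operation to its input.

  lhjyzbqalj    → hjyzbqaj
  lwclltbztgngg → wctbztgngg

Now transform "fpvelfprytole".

fpvefprytoe

Each output is the input with this applied: remove every "l".
On "fpvelfprytole" that produces "fpvefprytoe".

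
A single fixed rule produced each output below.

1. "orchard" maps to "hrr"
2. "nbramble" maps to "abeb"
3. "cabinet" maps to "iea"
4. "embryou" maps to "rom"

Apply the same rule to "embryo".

rom

The rule is to keep every other character starting from the second (positions 2nd, 4th, 6th, ...), then move the first character to the end.
Applying both steps to "embryo": "mro", then "rom".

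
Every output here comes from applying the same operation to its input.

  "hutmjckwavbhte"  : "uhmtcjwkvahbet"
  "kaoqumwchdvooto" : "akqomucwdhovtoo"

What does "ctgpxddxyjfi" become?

In each case the input is transformed by: swap each adjacent pair of characters (1↔2, 3↔4, ...).
So "ctgpxddxyjfi" becomes "tcpgdxxdjyif".

tcpgdxxdjyif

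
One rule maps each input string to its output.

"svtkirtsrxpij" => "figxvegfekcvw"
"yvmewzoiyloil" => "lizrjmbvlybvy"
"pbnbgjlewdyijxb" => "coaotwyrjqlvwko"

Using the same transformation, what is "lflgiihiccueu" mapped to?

Looking at the pairs, the operation is to shift every letter 13 places forward in the alphabet (wrapping around) — i.e. ROT13.
For "lflgiihiccueu" the result is "ysytvvuvpphrh".

ysytvvuvpphrh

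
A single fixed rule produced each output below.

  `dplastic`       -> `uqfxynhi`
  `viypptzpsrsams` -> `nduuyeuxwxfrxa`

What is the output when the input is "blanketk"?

qfspjypg

The rule is to move the first character to the end, then shift every letter 5 places forward in the alphabet (wrapping around).
Working it through for "blanketk": intermediate "lanketkb", final "qfspjypg".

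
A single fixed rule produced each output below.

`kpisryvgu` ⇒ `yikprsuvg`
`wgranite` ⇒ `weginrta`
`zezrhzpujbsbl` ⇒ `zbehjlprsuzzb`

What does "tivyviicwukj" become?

The rule is to sort the characters into alphabetical order, then swap the first and last characters.
For "tivyviicwukj" the result is "yiiijktuvvwc".

yiiijktuvvwc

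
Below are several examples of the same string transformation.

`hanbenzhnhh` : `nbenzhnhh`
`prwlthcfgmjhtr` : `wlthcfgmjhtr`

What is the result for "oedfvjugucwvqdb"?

Each output is the input with this applied: delete the first 2 characters.
"oedfvjugucwvqdb" → "dfvjugucwvqdb".

dfvjugucwvqdb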